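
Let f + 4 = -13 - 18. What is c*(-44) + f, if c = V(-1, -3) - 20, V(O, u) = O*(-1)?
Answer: 801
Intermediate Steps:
f = -35 (f = -4 + (-13 - 18) = -4 - 31 = -35)
V(O, u) = -O
c = -19 (c = -1*(-1) - 20 = 1 - 20 = -19)
c*(-44) + f = -19*(-44) - 35 = 836 - 35 = 801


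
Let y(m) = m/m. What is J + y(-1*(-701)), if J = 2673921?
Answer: 2673922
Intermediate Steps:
y(m) = 1
J + y(-1*(-701)) = 2673921 + 1 = 2673922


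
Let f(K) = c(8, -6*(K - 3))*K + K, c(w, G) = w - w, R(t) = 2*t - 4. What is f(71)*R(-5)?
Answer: -994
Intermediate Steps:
R(t) = -4 + 2*t
c(w, G) = 0
f(K) = K (f(K) = 0*K + K = 0 + K = K)
f(71)*R(-5) = 71*(-4 + 2*(-5)) = 71*(-4 - 10) = 71*(-14) = -994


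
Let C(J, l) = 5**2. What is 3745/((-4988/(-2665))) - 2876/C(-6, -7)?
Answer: 235165137/124700 ≈ 1885.8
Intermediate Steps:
C(J, l) = 25
3745/((-4988/(-2665))) - 2876/C(-6, -7) = 3745/((-4988/(-2665))) - 2876/25 = 3745/((-4988*(-1/2665))) - 2876*1/25 = 3745/(4988/2665) - 2876/25 = 3745*(2665/4988) - 2876/25 = 9980425/4988 - 2876/25 = 235165137/124700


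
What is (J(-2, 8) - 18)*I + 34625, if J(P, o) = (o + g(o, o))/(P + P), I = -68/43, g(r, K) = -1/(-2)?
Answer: 2980487/86 ≈ 34657.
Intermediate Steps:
g(r, K) = 1/2 (g(r, K) = -1*(-1/2) = 1/2)
I = -68/43 (I = -68*1/43 = -68/43 ≈ -1.5814)
J(P, o) = (1/2 + o)/(2*P) (J(P, o) = (o + 1/2)/(P + P) = (1/2 + o)/((2*P)) = (1/2 + o)*(1/(2*P)) = (1/2 + o)/(2*P))
(J(-2, 8) - 18)*I + 34625 = ((1/4)*(1 + 2*8)/(-2) - 18)*(-68/43) + 34625 = ((1/4)*(-1/2)*(1 + 16) - 18)*(-68/43) + 34625 = ((1/4)*(-1/2)*17 - 18)*(-68/43) + 34625 = (-17/8 - 18)*(-68/43) + 34625 = -161/8*(-68/43) + 34625 = 2737/86 + 34625 = 2980487/86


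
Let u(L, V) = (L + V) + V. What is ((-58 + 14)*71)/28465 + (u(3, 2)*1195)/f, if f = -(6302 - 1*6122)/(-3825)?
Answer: 20239314129/113860 ≈ 1.7776e+5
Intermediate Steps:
u(L, V) = L + 2*V
f = 4/85 (f = -(6302 - 6122)*(-1)/3825 = -180*(-1)/3825 = -1*(-4/85) = 4/85 ≈ 0.047059)
((-58 + 14)*71)/28465 + (u(3, 2)*1195)/f = ((-58 + 14)*71)/28465 + ((3 + 2*2)*1195)/(4/85) = -44*71*(1/28465) + ((3 + 4)*1195)*(85/4) = -3124*1/28465 + (7*1195)*(85/4) = -3124/28465 + 8365*(85/4) = -3124/28465 + 711025/4 = 20239314129/113860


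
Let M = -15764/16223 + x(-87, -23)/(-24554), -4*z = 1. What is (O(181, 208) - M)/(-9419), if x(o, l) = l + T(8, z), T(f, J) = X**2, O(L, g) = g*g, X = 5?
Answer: -8617074523395/1875980073049 ≈ -4.5934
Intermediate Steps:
z = -1/4 (z = -1/4*1 = -1/4 ≈ -0.25000)
O(L, g) = g**2
T(f, J) = 25 (T(f, J) = 5**2 = 25)
x(o, l) = 25 + l (x(o, l) = l + 25 = 25 + l)
M = -193550851/199169771 (M = -15764/16223 + (25 - 23)/(-24554) = -15764*1/16223 + 2*(-1/24554) = -15764/16223 - 1/12277 = -193550851/199169771 ≈ -0.97179)
(O(181, 208) - M)/(-9419) = (208**2 - 1*(-193550851/199169771))/(-9419) = (43264 + 193550851/199169771)*(-1/9419) = (8617074523395/199169771)*(-1/9419) = -8617074523395/1875980073049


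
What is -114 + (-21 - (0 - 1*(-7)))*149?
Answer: -4286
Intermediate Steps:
-114 + (-21 - (0 - 1*(-7)))*149 = -114 + (-21 - (0 + 7))*149 = -114 + (-21 - 1*7)*149 = -114 + (-21 - 7)*149 = -114 - 28*149 = -114 - 4172 = -4286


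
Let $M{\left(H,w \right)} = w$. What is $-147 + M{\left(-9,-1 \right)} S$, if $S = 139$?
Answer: $-286$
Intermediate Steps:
$-147 + M{\left(-9,-1 \right)} S = -147 - 139 = -286$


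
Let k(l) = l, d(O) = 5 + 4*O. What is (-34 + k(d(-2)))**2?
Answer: 1369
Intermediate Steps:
(-34 + k(d(-2)))**2 = (-34 + (5 + 4*(-2)))**2 = (-34 + (5 - 8))**2 = (-34 - 3)**2 = (-37)**2 = 1369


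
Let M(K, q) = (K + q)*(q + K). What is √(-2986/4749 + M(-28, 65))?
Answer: √30860877855/4749 ≈ 36.992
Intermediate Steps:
M(K, q) = (K + q)² (M(K, q) = (K + q)*(K + q) = (K + q)²)
√(-2986/4749 + M(-28, 65)) = √(-2986/4749 + (-28 + 65)²) = √(-2986*1/4749 + 37²) = √(-2986/4749 + 1369) = √(6498395/4749) = √30860877855/4749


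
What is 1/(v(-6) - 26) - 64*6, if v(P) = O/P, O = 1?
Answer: -60294/157 ≈ -384.04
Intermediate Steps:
v(P) = 1/P
1/(v(-6) - 26) - 64*6 = 1/(1/(-6) - 26) - 64*6 = 1/(-⅙ - 26) - 384 = 1/(-157/6) - 384 = -6/157 - 384 = -60294/157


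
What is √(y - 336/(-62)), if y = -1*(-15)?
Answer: √19623/31 ≈ 4.5188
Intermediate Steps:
y = 15
√(y - 336/(-62)) = √(15 - 336/(-62)) = √(15 - 336*(-1/62)) = √(15 + 168/31) = √(633/31) = √19623/31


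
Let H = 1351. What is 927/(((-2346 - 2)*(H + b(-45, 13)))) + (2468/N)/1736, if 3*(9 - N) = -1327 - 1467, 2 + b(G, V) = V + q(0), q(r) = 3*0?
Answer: 797419083/652554464744 ≈ 0.0012220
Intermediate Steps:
q(r) = 0
b(G, V) = -2 + V (b(G, V) = -2 + (V + 0) = -2 + V)
N = 2821/3 (N = 9 - (-1327 - 1467)/3 = 9 - 1/3*(-2794) = 9 + 2794/3 = 2821/3 ≈ 940.33)
927/(((-2346 - 2)*(H + b(-45, 13)))) + (2468/N)/1736 = 927/(((-2346 - 2)*(1351 + (-2 + 13)))) + (2468/(2821/3))/1736 = 927/((-2348*(1351 + 11))) + (2468*(3/2821))*(1/1736) = 927/((-2348*1362)) + (7404/2821)*(1/1736) = 927/(-3197976) + 1851/1224314 = 927*(-1/3197976) + 1851/1224314 = -309/1065992 + 1851/1224314 = 797419083/652554464744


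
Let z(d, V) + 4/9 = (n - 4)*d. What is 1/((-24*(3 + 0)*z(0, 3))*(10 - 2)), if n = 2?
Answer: 1/256 ≈ 0.0039063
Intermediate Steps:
z(d, V) = -4/9 - 2*d (z(d, V) = -4/9 + (2 - 4)*d = -4/9 - 2*d)
1/((-24*(3 + 0)*z(0, 3))*(10 - 2)) = 1/((-24*(3 + 0)*(-4/9 - 2*0))*(10 - 2)) = 1/(-72*(-4/9 + 0)*8) = 1/(-72*(-4)/9*8) = 1/(-24*(-4/3)*8) = 1/(32*8) = 1/256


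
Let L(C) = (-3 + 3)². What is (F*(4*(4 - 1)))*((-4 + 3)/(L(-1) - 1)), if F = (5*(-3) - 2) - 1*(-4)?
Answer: -156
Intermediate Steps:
L(C) = 0 (L(C) = 0² = 0)
F = -13 (F = (-15 - 2) + 4 = -17 + 4 = -13)
(F*(4*(4 - 1)))*((-4 + 3)/(L(-1) - 1)) = (-52*(4 - 1))*((-4 + 3)/(0 - 1)) = (-52*3)*(-1/(-1)) = (-13*12)*(-1*(-1)) = -156*1 = -156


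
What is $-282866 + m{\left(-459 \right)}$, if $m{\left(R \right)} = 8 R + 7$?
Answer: $-286531$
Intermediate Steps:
$m{\left(R \right)} = 7 + 8 R$
$-282866 + m{\left(-459 \right)} = -282866 + \left(7 + 8 \left(-459\right)\right) = -282866 + \left(7 - 3672\right) = -282866 - 3665 = -286531$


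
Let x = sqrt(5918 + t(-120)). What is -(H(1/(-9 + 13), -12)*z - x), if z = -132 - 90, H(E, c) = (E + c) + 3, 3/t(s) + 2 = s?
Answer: -3885/2 + sqrt(88083146)/122 ≈ -1865.6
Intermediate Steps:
t(s) = 3/(-2 + s)
H(E, c) = 3 + E + c
z = -222
x = sqrt(88083146)/122 (x = sqrt(5918 + 3/(-2 - 120)) = sqrt(5918 + 3/(-122)) = sqrt(5918 + 3*(-1/122)) = sqrt(5918 - 3/122) = sqrt(721993/122) = sqrt(88083146)/122 ≈ 76.928)
-(H(1/(-9 + 13), -12)*z - x) = -((3 + 1/(-9 + 13) - 12)*(-222) - sqrt(88083146)/122) = -((3 + 1/4 - 12)*(-222) - sqrt(88083146)/122) = -(-35/4*(-222) - sqrt(88083146)/122) = -(3885/2 - sqrt(88083146)/122) = -3885/2 + sqrt(88083146)/122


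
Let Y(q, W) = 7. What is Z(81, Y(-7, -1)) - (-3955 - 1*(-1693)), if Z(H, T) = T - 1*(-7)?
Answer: 2276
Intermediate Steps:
Z(H, T) = 7 + T (Z(H, T) = T + 7 = 7 + T)
Z(81, Y(-7, -1)) - (-3955 - 1*(-1693)) = (7 + 7) - (-3955 - 1*(-1693)) = 14 - (-3955 + 1693) = 14 - 1*(-2262) = 14 + 2262 = 2276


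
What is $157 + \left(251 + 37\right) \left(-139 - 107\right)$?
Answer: $-70691$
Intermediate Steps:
$157 + \left(251 + 37\right) \left(-139 - 107\right) = 157 + 288 \left(-246\right) = 157 - 70848 = -70691$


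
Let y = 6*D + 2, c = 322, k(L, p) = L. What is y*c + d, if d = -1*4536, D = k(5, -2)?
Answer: 5768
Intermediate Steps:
D = 5
y = 32 (y = 6*5 + 2 = 30 + 2 = 32)
d = -4536
y*c + d = 32*322 - 4536 = 10304 - 4536 = 5768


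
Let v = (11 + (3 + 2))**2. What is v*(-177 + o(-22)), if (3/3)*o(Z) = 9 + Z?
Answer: -48640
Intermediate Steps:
o(Z) = 9 + Z
v = 256 (v = (11 + 5)**2 = 16**2 = 256)
v*(-177 + o(-22)) = 256*(-177 + (9 - 22)) = 256*(-177 - 13) = 256*(-190) = -48640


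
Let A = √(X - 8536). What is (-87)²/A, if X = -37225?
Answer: -7569*I*√45761/45761 ≈ -35.383*I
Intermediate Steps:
A = I*√45761 (A = √(-37225 - 8536) = √(-45761) = I*√45761 ≈ 213.92*I)
(-87)²/A = (-87)²/((I*√45761)) = 7569*(-I*√45761/45761) = -7569*I*√45761/45761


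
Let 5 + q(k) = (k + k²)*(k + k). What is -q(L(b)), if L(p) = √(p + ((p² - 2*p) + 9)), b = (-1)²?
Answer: -67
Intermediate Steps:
b = 1
L(p) = √(9 + p² - p) (L(p) = √(p + (9 + p² - 2*p)) = √(9 + p² - p))
q(k) = -5 + 2*k*(k + k²) (q(k) = -5 + (k + k²)*(k + k) = -5 + (k + k²)*(2*k) = -5 + 2*k*(k + k²))
-q(L(b)) = -(-5 + 2*(√(9 + 1² - 1*1))² + 2*(√(9 + 1² - 1*1))³) = -(-5 + 2*(√(9 + 1 - 1))² + 2*(√(9 + 1 - 1))³) = -(-5 + 2*(√9)² + 2*(√9)³) = -(-5 + 2*3² + 2*3³) = -(-5 + 2*9 + 2*27) = -(-5 + 18 + 54) = -1*67 = -67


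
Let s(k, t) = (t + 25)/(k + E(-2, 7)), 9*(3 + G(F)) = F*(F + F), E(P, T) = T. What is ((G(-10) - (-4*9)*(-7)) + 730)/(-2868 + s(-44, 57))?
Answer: -165575/955782 ≈ -0.17324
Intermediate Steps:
G(F) = -3 + 2*F**2/9 (G(F) = -3 + (F*(F + F))/9 = -3 + (F*(2*F))/9 = -3 + (2*F**2)/9 = -3 + 2*F**2/9)
s(k, t) = (25 + t)/(7 + k) (s(k, t) = (t + 25)/(k + 7) = (25 + t)/(7 + k))
((G(-10) - (-4*9)*(-7)) + 730)/(-2868 + s(-44, 57)) = (((-3 + (2/9)*(-10)**2) - (-4*9)*(-7)) + 730)/(-2868 + (25 + 57)/(7 - 44)) = (((-3 + (2/9)*100) - (-36)*(-7)) + 730)/(-2868 + 82/(-37)) = (((-3 + 200/9) - 1*252) + 730)/(-2868 - 1/37*82) = ((173/9 - 252) + 730)/(-2868 - 82/37) = (-2095/9 + 730)/(-106198/37) = (4475/9)*(-37/106198) = -165575/955782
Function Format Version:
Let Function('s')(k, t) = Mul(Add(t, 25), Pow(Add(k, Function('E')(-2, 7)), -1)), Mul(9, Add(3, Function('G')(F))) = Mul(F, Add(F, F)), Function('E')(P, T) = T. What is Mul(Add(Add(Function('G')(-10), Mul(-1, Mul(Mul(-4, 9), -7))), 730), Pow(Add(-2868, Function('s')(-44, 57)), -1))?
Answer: Rational(-165575, 955782) ≈ -0.17324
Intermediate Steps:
Function('G')(F) = Add(-3, Mul(Rational(2, 9), Pow(F, 2))) (Function('G')(F) = Add(-3, Mul(Rational(1, 9), Mul(F, Add(F, F)))) = Add(-3, Mul(Rational(1, 9), Mul(F, Mul(2, F)))) = Add(-3, Mul(Rational(1, 9), Mul(2, Pow(F, 2)))) = Add(-3, Mul(Rational(2, 9), Pow(F, 2))))
Function('s')(k, t) = Mul(Pow(Add(7, k), -1), Add(25, t)) (Function('s')(k, t) = Mul(Add(t, 25), Pow(Add(k, 7), -1)) = Mul(Add(25, t), Pow(Add(7, k), -1)) = Mul(Pow(Add(7, k), -1), Add(25, t)))
Mul(Add(Add(Function('G')(-10), Mul(-1, Mul(Mul(-4, 9), -7))), 730), Pow(Add(-2868, Function('s')(-44, 57)), -1)) = Mul(Add(Add(Add(-3, Mul(Rational(2, 9), Pow(-10, 2))), Mul(-1, Mul(Mul(-4, 9), -7))), 730), Pow(Add(-2868, Mul(Pow(Add(7, -44), -1), Add(25, 57))), -1)) = Mul(Add(Add(Add(-3, Mul(Rational(2, 9), 100)), Mul(-1, Mul(-36, -7))), 730), Pow(Add(-2868, Mul(Pow(-37, -1), 82)), -1)) = Mul(Add(Add(Add(-3, Rational(200, 9)), Mul(-1, 252)), 730), Pow(Add(-2868, Mul(Rational(-1, 37), 82)), -1)) = Mul(Add(Add(Rational(173, 9), -252), 730), Pow(Add(-2868, Rational(-82, 37)), -1)) = Mul(Add(Rational(-2095, 9), 730), Pow(Rational(-106198, 37), -1)) = Mul(Rational(4475, 9), Rational(-37, 106198)) = Rational(-165575, 955782)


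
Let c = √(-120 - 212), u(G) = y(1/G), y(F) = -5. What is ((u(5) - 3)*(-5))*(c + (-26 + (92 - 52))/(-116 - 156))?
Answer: -35/17 + 80*I*√83 ≈ -2.0588 + 728.83*I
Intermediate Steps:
u(G) = -5
c = 2*I*√83 (c = √(-332) = 2*I*√83 ≈ 18.221*I)
((u(5) - 3)*(-5))*(c + (-26 + (92 - 52))/(-116 - 156)) = ((-5 - 3)*(-5))*(2*I*√83 + (-26 + (92 - 52))/(-116 - 156)) = (-8*(-5))*(2*I*√83 + (-26 + 40)/(-272)) = 40*(2*I*√83 + 14*(-1/272)) = 40*(2*I*√83 - 7/136) = 40*(-7/136 + 2*I*√83) = -35/17 + 80*I*√83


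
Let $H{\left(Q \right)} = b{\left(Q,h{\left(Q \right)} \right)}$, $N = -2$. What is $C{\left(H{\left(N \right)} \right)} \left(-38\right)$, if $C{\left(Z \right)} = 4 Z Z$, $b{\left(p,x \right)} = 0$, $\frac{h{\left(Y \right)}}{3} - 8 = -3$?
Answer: $0$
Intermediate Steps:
$h{\left(Y \right)} = 15$ ($h{\left(Y \right)} = 24 + 3 \left(-3\right) = 24 - 9 = 15$)
$H{\left(Q \right)} = 0$
$C{\left(Z \right)} = 4 Z^{2}$
$C{\left(H{\left(N \right)} \right)} \left(-38\right) = 4 \cdot 0^{2} \left(-38\right) = 4 \cdot 0 \left(-38\right) = 0 \left(-38\right) = 0$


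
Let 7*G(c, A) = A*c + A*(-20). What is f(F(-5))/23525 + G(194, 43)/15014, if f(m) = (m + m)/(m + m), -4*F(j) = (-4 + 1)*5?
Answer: 88059574/1236215225 ≈ 0.071233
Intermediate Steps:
G(c, A) = -20*A/7 + A*c/7 (G(c, A) = (A*c + A*(-20))/7 = (A*c - 20*A)/7 = (-20*A + A*c)/7 = -20*A/7 + A*c/7)
F(j) = 15/4 (F(j) = -(-4 + 1)*5/4 = -(-3)*5/4 = -¼*(-15) = 15/4)
f(m) = 1 (f(m) = (2*m)/((2*m)) = (2*m)*(1/(2*m)) = 1)
f(F(-5))/23525 + G(194, 43)/15014 = 1/23525 + ((⅐)*43*(-20 + 194))/15014 = 1*(1/23525) + ((⅐)*43*174)*(1/15014) = 1/23525 + (7482/7)*(1/15014) = 1/23525 + 3741/52549 = 88059574/1236215225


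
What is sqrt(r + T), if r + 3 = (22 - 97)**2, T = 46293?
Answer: sqrt(51915) ≈ 227.85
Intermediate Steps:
r = 5622 (r = -3 + (22 - 97)**2 = -3 + (-75)**2 = -3 + 5625 = 5622)
sqrt(r + T) = sqrt(5622 + 46293) = sqrt(51915)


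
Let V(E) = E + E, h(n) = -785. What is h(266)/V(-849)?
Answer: 785/1698 ≈ 0.46231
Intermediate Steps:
V(E) = 2*E
h(266)/V(-849) = -785/(2*(-849)) = -785/(-1698) = -785*(-1/1698) = 785/1698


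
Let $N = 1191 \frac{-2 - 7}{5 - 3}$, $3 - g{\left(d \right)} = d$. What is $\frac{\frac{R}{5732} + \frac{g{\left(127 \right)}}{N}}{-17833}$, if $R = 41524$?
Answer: $- \frac{111629323}{273920711391} \approx -0.00040752$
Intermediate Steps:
$g{\left(d \right)} = 3 - d$
$N = - \frac{10719}{2}$ ($N = 1191 \left(- \frac{9}{2}\right) = - \frac{10719}{2} \approx -5359.5$)
$\frac{\frac{R}{5732} + \frac{g{\left(127 \right)}}{N}}{-17833} = \frac{\frac{41524}{5732} + \frac{3 - 127}{- \frac{10719}{2}}}{-17833} = \left(41524 \cdot \frac{1}{5732} + \left(3 - 127\right) \left(- \frac{2}{10719}\right)\right) \left(- \frac{1}{17833}\right) = \left(\frac{10381}{1433} - - \frac{248}{10719}\right) \left(- \frac{1}{17833}\right) = \left(\frac{10381}{1433} + \frac{248}{10719}\right) \left(- \frac{1}{17833}\right) = \frac{111629323}{15360327} \left(- \frac{1}{17833}\right) = - \frac{111629323}{273920711391}$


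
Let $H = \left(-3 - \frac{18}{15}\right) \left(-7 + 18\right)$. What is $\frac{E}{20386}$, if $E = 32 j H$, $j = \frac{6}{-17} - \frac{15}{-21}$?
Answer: $- \frac{22704}{866405} \approx -0.026205$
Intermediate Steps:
$H = - \frac{231}{5}$ ($H = \left(-3 - \frac{6}{5}\right) 11 = \left(- \frac{21}{5}\right) 11 = - \frac{231}{5} \approx -46.2$)
$j = \frac{43}{119}$ ($j = 6 \left(- \frac{1}{17}\right) - - \frac{5}{7} = - \frac{6}{17} + \frac{5}{7} = \frac{43}{119} \approx 0.36134$)
$E = - \frac{45408}{85}$ ($E = 32 \cdot \frac{43}{119} \left(- \frac{231}{5}\right) = \frac{1376}{119} \left(- \frac{231}{5}\right) = - \frac{45408}{85} \approx -534.21$)
$\frac{E}{20386} = - \frac{45408}{85 \cdot 20386} = \left(- \frac{45408}{85}\right) \frac{1}{20386} = - \frac{22704}{866405}$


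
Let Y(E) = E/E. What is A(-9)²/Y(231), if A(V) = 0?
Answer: 0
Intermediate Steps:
Y(E) = 1
A(-9)²/Y(231) = 0²/1 = 0*1 = 0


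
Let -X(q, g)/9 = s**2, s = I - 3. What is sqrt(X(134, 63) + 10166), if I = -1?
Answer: sqrt(10022) ≈ 100.11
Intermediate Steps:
s = -4 (s = -1 - 3 = -4)
X(q, g) = -144 (X(q, g) = -9*(-4)**2 = -9*16 = -144)
sqrt(X(134, 63) + 10166) = sqrt(-144 + 10166) = sqrt(10022)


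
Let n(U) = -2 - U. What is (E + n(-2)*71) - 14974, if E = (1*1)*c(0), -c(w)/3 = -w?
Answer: -14974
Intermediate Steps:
c(w) = 3*w (c(w) = -(-3)*w = 3*w)
E = 0 (E = (1*1)*(3*0) = 1*0 = 0)
(E + n(-2)*71) - 14974 = (0 + (-2 - 1*(-2))*71) - 14974 = (0 + (-2 + 2)*71) - 14974 = (0 + 0*71) - 14974 = (0 + 0) - 14974 = 0 - 14974 = -14974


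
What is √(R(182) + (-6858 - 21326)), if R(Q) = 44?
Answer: 2*I*√7035 ≈ 167.75*I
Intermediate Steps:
√(R(182) + (-6858 - 21326)) = √(44 + (-6858 - 21326)) = √(44 - 28184) = √(-28140) = 2*I*√7035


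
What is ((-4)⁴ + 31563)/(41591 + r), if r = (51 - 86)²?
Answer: 31819/42816 ≈ 0.74316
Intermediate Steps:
r = 1225 (r = (-35)² = 1225)
((-4)⁴ + 31563)/(41591 + r) = ((-4)⁴ + 31563)/(41591 + 1225) = (256 + 31563)/42816 = 31819*(1/42816) = 31819/42816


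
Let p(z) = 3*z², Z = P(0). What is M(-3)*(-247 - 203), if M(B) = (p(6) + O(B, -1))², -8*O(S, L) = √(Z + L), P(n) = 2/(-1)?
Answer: -167960925/32 + 12150*I*√3 ≈ -5.2488e+6 + 21044.0*I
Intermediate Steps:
P(n) = -2 (P(n) = 2*(-1) = -2)
Z = -2
O(S, L) = -√(-2 + L)/8
M(B) = (108 - I*√3/8)² (M(B) = (3*6² - √(-2 - 1)/8)² = (3*36 - I*√3/8)² = (108 - I*√3/8)²)
M(-3)*(-247 - 203) = ((864 - I*√3)²/64)*(-247 - 203) = ((864 - I*√3)²/64)*(-450) = -225*(864 - I*√3)²/32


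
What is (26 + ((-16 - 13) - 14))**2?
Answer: 289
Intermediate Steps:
(26 + ((-16 - 13) - 14))**2 = (26 + (-29 - 14))**2 = (26 - 43)**2 = (-17)**2 = 289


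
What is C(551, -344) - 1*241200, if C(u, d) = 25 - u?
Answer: -241726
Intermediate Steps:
C(551, -344) - 1*241200 = (25 - 1*551) - 1*241200 = (25 - 551) - 241200 = -526 - 241200 = -241726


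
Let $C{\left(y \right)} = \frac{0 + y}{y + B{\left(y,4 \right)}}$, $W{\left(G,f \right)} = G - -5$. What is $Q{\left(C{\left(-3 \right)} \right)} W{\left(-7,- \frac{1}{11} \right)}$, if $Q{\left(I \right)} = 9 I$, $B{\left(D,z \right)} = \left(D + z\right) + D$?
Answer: $- \frac{54}{5} \approx -10.8$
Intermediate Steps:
$B{\left(D,z \right)} = z + 2 D$
$W{\left(G,f \right)} = 5 + G$ ($W{\left(G,f \right)} = G + 5 = 5 + G$)
$C{\left(y \right)} = \frac{y}{4 + 3 y}$ ($C{\left(y \right)} = \frac{0 + y}{y + \left(4 + 2 y\right)} = \frac{y}{4 + 3 y}$)
$Q{\left(C{\left(-3 \right)} \right)} W{\left(-7,- \frac{1}{11} \right)} = 9 \left(- \frac{3}{4 + 3 \left(-3\right)}\right) \left(5 - 7\right) = 9 \left(- \frac{3}{4 - 9}\right) \left(-2\right) = 9 \left(- \frac{3}{-5}\right) \left(-2\right) = 9 \left(\left(-3\right) \left(- \frac{1}{5}\right)\right) \left(-2\right) = 9 \cdot \frac{3}{5} \left(-2\right) = \frac{27}{5} \left(-2\right) = - \frac{54}{5}$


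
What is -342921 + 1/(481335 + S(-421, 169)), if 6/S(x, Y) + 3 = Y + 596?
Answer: -20962605043739/61129546 ≈ -3.4292e+5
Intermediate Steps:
S(x, Y) = 6/(593 + Y) (S(x, Y) = 6/(-3 + (Y + 596)) = 6/(-3 + (596 + Y)) = 6/(593 + Y))
-342921 + 1/(481335 + S(-421, 169)) = -342921 + 1/(481335 + 6/(593 + 169)) = -342921 + 1/(481335 + 6/762) = -342921 + 1/(481335 + 6*(1/762)) = -342921 + 1/(481335 + 1/127) = -342921 + 1/(61129546/127) = -342921 + 127/61129546 = -20962605043739/61129546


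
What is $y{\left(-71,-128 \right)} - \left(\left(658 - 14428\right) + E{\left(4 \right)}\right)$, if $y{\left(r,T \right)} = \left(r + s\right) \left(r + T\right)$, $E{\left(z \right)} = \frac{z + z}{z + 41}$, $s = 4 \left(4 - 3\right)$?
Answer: $\frac{1219627}{45} \approx 27103.0$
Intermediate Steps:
$s = 4$ ($s = 4 \cdot 1 = 4$)
$E{\left(z \right)} = \frac{2 z}{41 + z}$
$y{\left(r,T \right)} = \left(4 + r\right) \left(T + r\right)$ ($y{\left(r,T \right)} = \left(r + 4\right) \left(r + T\right) = \left(4 + r\right) \left(T + r\right)$)
$y{\left(-71,-128 \right)} - \left(\left(658 - 14428\right) + E{\left(4 \right)}\right) = \left(\left(-71\right)^{2} + 4 \left(-128\right) + 4 \left(-71\right) - -9088\right) - \left(\left(658 - 14428\right) + 2 \cdot 4 \frac{1}{41 + 4}\right) = \left(5041 - 512 - 284 + 9088\right) - \left(-13770 + 2 \cdot 4 \cdot \frac{1}{45}\right) = 13333 - \left(-13770 + 2 \cdot 4 \cdot \frac{1}{45}\right) = 13333 - \left(-13770 + \frac{8}{45}\right) = 13333 - - \frac{619642}{45} = 13333 + \frac{619642}{45} = \frac{1219627}{45}$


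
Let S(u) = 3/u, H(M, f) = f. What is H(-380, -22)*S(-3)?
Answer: 22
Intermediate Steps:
H(-380, -22)*S(-3) = -66/(-3) = -66*(-1)/3 = -22*(-1) = 22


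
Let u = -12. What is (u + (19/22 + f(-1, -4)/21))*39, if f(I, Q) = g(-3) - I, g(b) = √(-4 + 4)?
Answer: -66599/154 ≈ -432.46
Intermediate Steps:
g(b) = 0 (g(b) = √0 = 0)
f(I, Q) = -I (f(I, Q) = 0 - I = -I)
(u + (19/22 + f(-1, -4)/21))*39 = (-12 + (19/22 - 1*(-1)/21))*39 = (-12 + (19*(1/22) + 1*(1/21)))*39 = (-12 + (19/22 + 1/21))*39 = (-12 + 421/462)*39 = -5123/462*39 = -66599/154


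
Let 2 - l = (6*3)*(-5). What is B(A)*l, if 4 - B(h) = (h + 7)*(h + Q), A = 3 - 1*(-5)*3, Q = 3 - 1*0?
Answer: -47932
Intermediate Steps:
Q = 3 (Q = 3 + 0 = 3)
A = 18 (A = 3 + 5*3 = 3 + 15 = 18)
B(h) = 4 - (3 + h)*(7 + h) (B(h) = 4 - (h + 7)*(h + 3) = 4 - (7 + h)*(3 + h) = 4 - (3 + h)*(7 + h))
l = 92 (l = 2 - 6*3*(-5) = 2 - 18*(-5) = 2 - 1*(-90) = 2 + 90 = 92)
B(A)*l = (-17 - 1*18² - 10*18)*92 = (-17 - 1*324 - 180)*92 = (-17 - 324 - 180)*92 = -521*92 = -47932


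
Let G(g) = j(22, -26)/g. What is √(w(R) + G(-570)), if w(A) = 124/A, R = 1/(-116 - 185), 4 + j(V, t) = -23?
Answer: I*√1347394690/190 ≈ 193.19*I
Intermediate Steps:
j(V, t) = -27 (j(V, t) = -4 - 23 = -27)
R = -1/301 (R = 1/(-301) = -1/301 ≈ -0.0033223)
G(g) = -27/g
√(w(R) + G(-570)) = √(124/(-1/301) - 27/(-570)) = √(124*(-301) - 27*(-1/570)) = √(-37324 + 9/190) = √(-7091551/190) = I*√1347394690/190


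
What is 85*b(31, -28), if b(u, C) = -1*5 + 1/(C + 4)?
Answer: -10285/24 ≈ -428.54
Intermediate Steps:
b(u, C) = -5 + 1/(4 + C)
85*b(31, -28) = 85*((-19 - 5*(-28))/(4 - 28)) = 85*((-19 + 140)/(-24)) = 85*(-1/24*121) = 85*(-121/24) = -10285/24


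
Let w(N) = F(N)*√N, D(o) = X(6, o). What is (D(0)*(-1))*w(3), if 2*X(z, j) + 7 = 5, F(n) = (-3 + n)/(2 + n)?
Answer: 0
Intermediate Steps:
F(n) = (-3 + n)/(2 + n)
X(z, j) = -1 (X(z, j) = -7/2 + (½)*5 = -7/2 + 5/2 = -1)
D(o) = -1
w(N) = √N*(-3 + N)/(2 + N) (w(N) = ((-3 + N)/(2 + N))*√N = √N*(-3 + N)/(2 + N))
(D(0)*(-1))*w(3) = (-1*(-1))*(√3*(-3 + 3)/(2 + 3)) = 1*(√3*0/5) = 1*(√3*(⅕)*0) = 1*0 = 0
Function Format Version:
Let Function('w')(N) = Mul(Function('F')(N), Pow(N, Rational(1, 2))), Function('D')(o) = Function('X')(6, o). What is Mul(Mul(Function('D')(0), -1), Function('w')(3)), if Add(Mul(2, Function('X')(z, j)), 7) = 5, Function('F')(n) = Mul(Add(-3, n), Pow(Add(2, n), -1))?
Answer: 0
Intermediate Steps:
Function('F')(n) = Mul(Pow(Add(2, n), -1), Add(-3, n))
Function('X')(z, j) = -1 (Function('X')(z, j) = Add(Rational(-7, 2), Mul(Rational(1, 2), 5)) = Add(Rational(-7, 2), Rational(5, 2)) = -1)
Function('D')(o) = -1
Function('w')(N) = Mul(Pow(N, Rational(1, 2)), Pow(Add(2, N), -1), Add(-3, N)) (Function('w')(N) = Mul(Mul(Pow(Add(2, N), -1), Add(-3, N)), Pow(N, Rational(1, 2))) = Mul(Pow(N, Rational(1, 2)), Pow(Add(2, N), -1), Add(-3, N)))
Mul(Mul(Function('D')(0), -1), Function('w')(3)) = Mul(Mul(-1, -1), Mul(Pow(3, Rational(1, 2)), Pow(Add(2, 3), -1), Add(-3, 3))) = Mul(1, Mul(Pow(3, Rational(1, 2)), Pow(5, -1), 0)) = Mul(1, Mul(Pow(3, Rational(1, 2)), Rational(1, 5), 0)) = Mul(1, 0) = 0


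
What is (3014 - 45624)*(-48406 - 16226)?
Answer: 2753969520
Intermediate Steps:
(3014 - 45624)*(-48406 - 16226) = -42610*(-64632) = 2753969520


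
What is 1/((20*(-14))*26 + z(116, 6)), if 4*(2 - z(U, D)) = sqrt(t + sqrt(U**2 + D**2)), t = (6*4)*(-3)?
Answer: -1/(7278 + sqrt(-72 + 2*sqrt(3373))/4) ≈ -0.00013737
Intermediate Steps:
t = -72 (t = 24*(-3) = -72)
z(U, D) = 2 - sqrt(-72 + sqrt(D**2 + U**2))/4 (z(U, D) = 2 - sqrt(-72 + sqrt(U**2 + D**2))/4 = 2 - sqrt(-72 + sqrt(D**2 + U**2))/4)
1/((20*(-14))*26 + z(116, 6)) = 1/((20*(-14))*26 + (2 - sqrt(-72 + sqrt(6**2 + 116**2))/4)) = 1/(-280*26 + (2 - sqrt(-72 + sqrt(36 + 13456))/4)) = 1/(-7280 + (2 - sqrt(-72 + sqrt(13492))/4)) = 1/(-7280 + (2 - sqrt(-72 + 2*sqrt(3373))/4)) = 1/(-7278 - sqrt(-72 + 2*sqrt(3373))/4)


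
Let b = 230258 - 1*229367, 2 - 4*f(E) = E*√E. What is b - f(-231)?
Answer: 1781/2 - 231*I*√231/4 ≈ 890.5 - 877.72*I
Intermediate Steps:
f(E) = ½ - E^(3/2)/4 (f(E) = ½ - E*√E/4 = ½ - E^(3/2)/4)
b = 891 (b = 230258 - 229367 = 891)
b - f(-231) = 891 - (½ - (-231)*I*√231/4) = 891 - (½ + 231*I*√231/4) = 891 + (-½ - 231*I*√231/4) = 1781/2 - 231*I*√231/4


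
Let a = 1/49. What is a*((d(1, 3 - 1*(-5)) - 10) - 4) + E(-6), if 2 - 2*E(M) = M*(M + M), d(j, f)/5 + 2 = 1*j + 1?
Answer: -247/7 ≈ -35.286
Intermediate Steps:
d(j, f) = -5 + 5*j (d(j, f) = -10 + 5*(1*j + 1) = -10 + 5*(j + 1) = -10 + 5*(1 + j) = -10 + (5 + 5*j) = -5 + 5*j)
a = 1/49 ≈ 0.020408
E(M) = 1 - M² (E(M) = 1 - M*(M + M)/2 = 1 - M*2*M/2 = 1 - M²)
a*((d(1, 3 - 1*(-5)) - 10) - 4) + E(-6) = (((-5 + 5*1) - 10) - 4)/49 + (1 - 1*(-6)²) = (((-5 + 5) - 10) - 4)/49 + (1 - 1*36) = ((0 - 10) - 4)/49 + (1 - 36) = (-10 - 4)/49 - 35 = (1/49)*(-14) - 35 = -2/7 - 35 = -247/7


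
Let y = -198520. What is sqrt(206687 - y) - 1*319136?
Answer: -319136 + 3*sqrt(45023) ≈ -3.1850e+5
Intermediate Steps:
sqrt(206687 - y) - 1*319136 = sqrt(206687 - 1*(-198520)) - 1*319136 = sqrt(206687 + 198520) - 319136 = sqrt(405207) - 319136 = 3*sqrt(45023) - 319136 = -319136 + 3*sqrt(45023)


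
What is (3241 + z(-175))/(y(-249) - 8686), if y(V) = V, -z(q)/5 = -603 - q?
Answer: -5381/8935 ≈ -0.60224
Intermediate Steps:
z(q) = 3015 + 5*q (z(q) = -5*(-603 - q) = 3015 + 5*q)
(3241 + z(-175))/(y(-249) - 8686) = (3241 + (3015 + 5*(-175)))/(-249 - 8686) = (3241 + (3015 - 875))/(-8935) = (3241 + 2140)*(-1/8935) = 5381*(-1/8935) = -5381/8935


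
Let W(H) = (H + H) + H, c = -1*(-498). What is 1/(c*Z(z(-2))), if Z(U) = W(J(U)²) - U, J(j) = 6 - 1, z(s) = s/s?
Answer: 1/36852 ≈ 2.7136e-5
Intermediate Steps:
z(s) = 1
J(j) = 5
c = 498
W(H) = 3*H (W(H) = 2*H + H = 3*H)
Z(U) = 75 - U (Z(U) = 3*5² - U = 3*25 - U = 75 - U)
1/(c*Z(z(-2))) = 1/(498*(75 - 1*1)) = 1/(498*(75 - 1)) = 1/(498*74) = 1/36852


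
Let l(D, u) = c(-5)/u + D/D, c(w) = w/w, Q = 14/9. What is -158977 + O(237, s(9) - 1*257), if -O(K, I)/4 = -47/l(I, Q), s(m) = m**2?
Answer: -3653839/23 ≈ -1.5886e+5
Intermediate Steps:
Q = 14/9 (Q = 14*(1/9) = 14/9 ≈ 1.5556)
c(w) = 1
l(D, u) = 1 + 1/u (l(D, u) = 1/u + D/D = 1/u + 1 = 1 + 1/u)
O(K, I) = 2632/23 (O(K, I) = -(-188)/((1 + 14/9)/(14/9)) = -(-188)/((9/14)*(23/9)) = -(-188)/23/14 = -(-188)*14/23 = -4*(-658/23) = 2632/23)
-158977 + O(237, s(9) - 1*257) = -158977 + 2632/23 = -3653839/23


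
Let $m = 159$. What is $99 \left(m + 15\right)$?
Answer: $17226$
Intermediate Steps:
$99 \left(m + 15\right) = 99 \left(159 + 15\right) = 99 \cdot 174 = 17226$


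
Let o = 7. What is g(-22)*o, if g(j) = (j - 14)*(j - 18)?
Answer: 10080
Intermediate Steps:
g(j) = (-18 + j)*(-14 + j) (g(j) = (-14 + j)*(-18 + j) = (-18 + j)*(-14 + j))
g(-22)*o = (252 + (-22)² - 32*(-22))*7 = (252 + 484 + 704)*7 = 1440*7 = 10080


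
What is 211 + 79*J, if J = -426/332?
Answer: 18199/166 ≈ 109.63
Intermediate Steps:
J = -213/166 (J = -426*1/332 = -213/166 ≈ -1.2831)
211 + 79*J = 211 + 79*(-213/166) = 211 - 16827/166 = 18199/166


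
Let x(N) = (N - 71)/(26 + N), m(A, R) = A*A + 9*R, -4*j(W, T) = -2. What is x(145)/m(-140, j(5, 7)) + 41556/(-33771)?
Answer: -92872378592/75475246923 ≈ -1.2305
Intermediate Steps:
j(W, T) = 1/2 (j(W, T) = -1/4*(-2) = 1/2)
m(A, R) = A**2 + 9*R
x(N) = (-71 + N)/(26 + N)
x(145)/m(-140, j(5, 7)) + 41556/(-33771) = ((-71 + 145)/(26 + 145))/((-140)**2 + 9*(1/2)) + 41556/(-33771) = (74/171)/(19600 + 9/2) + 41556*(-1/33771) = ((1/171)*74)/(39209/2) - 13852/11257 = (74/171)*(2/39209) - 13852/11257 = 148/6704739 - 13852/11257 = -92872378592/75475246923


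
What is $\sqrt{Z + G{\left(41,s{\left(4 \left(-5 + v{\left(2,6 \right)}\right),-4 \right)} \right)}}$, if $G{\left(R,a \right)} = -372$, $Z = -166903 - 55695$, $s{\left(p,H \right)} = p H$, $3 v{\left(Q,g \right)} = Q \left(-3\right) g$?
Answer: $i \sqrt{222970} \approx 472.2 i$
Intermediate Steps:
$v{\left(Q,g \right)} = - Q g$ ($v{\left(Q,g \right)} = \frac{Q \left(-3\right) g}{3} = \frac{- 3 Q g}{3} = \frac{\left(-3\right) Q g}{3} = - Q g$)
$s{\left(p,H \right)} = H p$
$Z = -222598$ ($Z = -166903 - 55695 = -222598$)
$\sqrt{Z + G{\left(41,s{\left(4 \left(-5 + v{\left(2,6 \right)}\right),-4 \right)} \right)}} = \sqrt{-222598 - 372} = \sqrt{-222970} = i \sqrt{222970}$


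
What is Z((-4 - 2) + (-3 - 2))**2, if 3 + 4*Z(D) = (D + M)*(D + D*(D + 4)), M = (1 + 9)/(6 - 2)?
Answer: 19881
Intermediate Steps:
M = 5/2 (M = 10/4 = 10*(1/4) = 5/2 ≈ 2.5000)
Z(D) = -3/4 + (5/2 + D)*(D + D*(4 + D))/4 (Z(D) = -3/4 + ((D + 5/2)*(D + D*(D + 4)))/4 = -3/4 + ((5/2 + D)*(D + D*(4 + D)))/4 = -3/4 + (5/2 + D)*(D + D*(4 + D))/4)
Z((-4 - 2) + (-3 - 2))**2 = (-3/4 + ((-4 - 2) + (-3 - 2))**3/4 + 15*((-4 - 2) + (-3 - 2))**2/8 + 25*((-4 - 2) + (-3 - 2))/8)**2 = (-3/4 + (-6 - 5)**3/4 + 15*(-6 - 5)**2/8 + 25*(-6 - 5)/8)**2 = (-3/4 + (1/4)*(-11)**3 + (15/8)*(-11)**2 + (25/8)*(-11))**2 = (-3/4 + (1/4)*(-1331) + (15/8)*121 - 275/8)**2 = (-3/4 - 1331/4 + 1815/8 - 275/8)**2 = (-141)**2 = 19881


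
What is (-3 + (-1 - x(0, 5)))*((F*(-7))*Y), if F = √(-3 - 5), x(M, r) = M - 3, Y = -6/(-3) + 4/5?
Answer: 196*I*√2/5 ≈ 55.437*I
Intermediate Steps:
Y = 14/5 (Y = -6*(-⅓) + 4*(⅕) = 2 + ⅘ = 14/5 ≈ 2.8000)
x(M, r) = -3 + M
F = 2*I*√2 (F = √(-8) = 2*I*√2 ≈ 2.8284*I)
(-3 + (-1 - x(0, 5)))*((F*(-7))*Y) = (-3 + (-1 - (-3 + 0)))*(((2*I*√2)*(-7))*(14/5)) = (-3 + (-1 - 1*(-3)))*(-14*I*√2*(14/5)) = (-3 + (-1 + 3))*(-196*I*√2/5) = (-3 + 2)*(-196*I*√2/5) = -(-196)*I*√2/5 = 196*I*√2/5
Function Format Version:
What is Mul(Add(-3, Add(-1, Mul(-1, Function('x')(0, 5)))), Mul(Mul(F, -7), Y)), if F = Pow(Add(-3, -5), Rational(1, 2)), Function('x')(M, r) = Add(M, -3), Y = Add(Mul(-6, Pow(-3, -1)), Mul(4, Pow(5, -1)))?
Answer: Mul(Rational(196, 5), I, Pow(2, Rational(1, 2))) ≈ Mul(55.437, I)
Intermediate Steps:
Y = Rational(14, 5) (Y = Add(Mul(-6, Rational(-1, 3)), Mul(4, Rational(1, 5))) = Add(2, Rational(4, 5)) = Rational(14, 5) ≈ 2.8000)
Function('x')(M, r) = Add(-3, M)
F = Mul(2, I, Pow(2, Rational(1, 2))) (F = Pow(-8, Rational(1, 2)) = Mul(2, I, Pow(2, Rational(1, 2))) ≈ Mul(2.8284, I))
Mul(Add(-3, Add(-1, Mul(-1, Function('x')(0, 5)))), Mul(Mul(F, -7), Y)) = Mul(Add(-3, Add(-1, Mul(-1, Add(-3, 0)))), Mul(Mul(Mul(2, I, Pow(2, Rational(1, 2))), -7), Rational(14, 5))) = Mul(Add(-3, Add(-1, Mul(-1, -3))), Mul(Mul(-14, I, Pow(2, Rational(1, 2))), Rational(14, 5))) = Mul(Add(-3, Add(-1, 3)), Mul(Rational(-196, 5), I, Pow(2, Rational(1, 2)))) = Mul(Add(-3, 2), Mul(Rational(-196, 5), I, Pow(2, Rational(1, 2)))) = Mul(-1, Mul(Rational(-196, 5), I, Pow(2, Rational(1, 2)))) = Mul(Rational(196, 5), I, Pow(2, Rational(1, 2)))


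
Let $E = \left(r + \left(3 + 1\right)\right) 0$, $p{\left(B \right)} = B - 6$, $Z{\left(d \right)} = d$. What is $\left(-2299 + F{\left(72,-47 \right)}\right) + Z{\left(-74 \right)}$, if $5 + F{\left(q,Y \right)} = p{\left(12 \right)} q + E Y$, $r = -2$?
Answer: $-1946$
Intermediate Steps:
$p{\left(B \right)} = -6 + B$
$E = 0$ ($E = \left(-2 + \left(3 + 1\right)\right) 0 = \left(-2 + 4\right) 0 = 2 \cdot 0 = 0$)
$F{\left(q,Y \right)} = -5 + 6 q$ ($F{\left(q,Y \right)} = -5 + \left(\left(-6 + 12\right) q + 0 Y\right) = -5 + \left(6 q + 0\right) = -5 + 6 q$)
$\left(-2299 + F{\left(72,-47 \right)}\right) + Z{\left(-74 \right)} = \left(-2299 + \left(-5 + 6 \cdot 72\right)\right) - 74 = \left(-2299 + \left(-5 + 432\right)\right) - 74 = \left(-2299 + 427\right) - 74 = -1872 - 74 = -1946$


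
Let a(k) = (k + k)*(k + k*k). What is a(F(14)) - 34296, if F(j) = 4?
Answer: -34136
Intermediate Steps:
a(k) = 2*k*(k + k²) (a(k) = (2*k)*(k + k²) = 2*k*(k + k²))
a(F(14)) - 34296 = 2*4²*(1 + 4) - 34296 = 2*16*5 - 34296 = 160 - 34296 = -34136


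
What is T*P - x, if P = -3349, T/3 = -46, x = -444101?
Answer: 906263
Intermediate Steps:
T = -138 (T = 3*(-46) = -138)
T*P - x = -138*(-3349) - 1*(-444101) = 462162 + 444101 = 906263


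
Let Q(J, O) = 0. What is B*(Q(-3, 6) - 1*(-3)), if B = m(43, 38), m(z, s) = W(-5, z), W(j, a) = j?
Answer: -15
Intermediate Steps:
m(z, s) = -5
B = -5
B*(Q(-3, 6) - 1*(-3)) = -5*(0 - 1*(-3)) = -5*(0 + 3) = -5*3 = -15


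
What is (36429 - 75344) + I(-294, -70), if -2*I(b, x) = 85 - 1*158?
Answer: -77757/2 ≈ -38879.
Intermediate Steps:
I(b, x) = 73/2 (I(b, x) = -(85 - 1*158)/2 = -(85 - 158)/2 = -½*(-73) = 73/2)
(36429 - 75344) + I(-294, -70) = (36429 - 75344) + 73/2 = -38915 + 73/2 = -77757/2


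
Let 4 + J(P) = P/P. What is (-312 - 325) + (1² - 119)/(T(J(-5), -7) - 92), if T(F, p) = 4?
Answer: -27969/44 ≈ -635.66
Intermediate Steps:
J(P) = -3 (J(P) = -4 + P/P = -4 + 1 = -3)
(-312 - 325) + (1² - 119)/(T(J(-5), -7) - 92) = (-312 - 325) + (1² - 119)/(4 - 92) = -637 + (1 - 119)/(-88) = -637 - 118*(-1/88) = -637 + 59/44 = -27969/44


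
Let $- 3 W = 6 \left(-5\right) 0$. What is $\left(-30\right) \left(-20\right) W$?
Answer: $0$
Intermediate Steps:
$W = 0$ ($W = - \frac{6 \left(-5\right) 0}{3} = - \frac{\left(-30\right) 0}{3} = \left(- \frac{1}{3}\right) 0 = 0$)
$\left(-30\right) \left(-20\right) W = \left(-30\right) \left(-20\right) 0 = 600 \cdot 0 = 0$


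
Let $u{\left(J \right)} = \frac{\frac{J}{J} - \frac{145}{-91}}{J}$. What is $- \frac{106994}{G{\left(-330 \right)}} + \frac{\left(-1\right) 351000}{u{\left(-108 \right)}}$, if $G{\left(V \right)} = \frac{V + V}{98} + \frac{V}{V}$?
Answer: $\frac{242645686654}{16579} \approx 1.4636 \cdot 10^{7}$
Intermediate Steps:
$G{\left(V \right)} = 1 + \frac{V}{49}$ ($G{\left(V \right)} = 2 V \frac{1}{98} + 1 = \frac{V}{49} + 1 = 1 + \frac{V}{49}$)
$u{\left(J \right)} = \frac{236}{91 J}$ ($u{\left(J \right)} = \frac{1 - - \frac{145}{91}}{J} = \frac{1 + \frac{145}{91}}{J} = \frac{236}{91 J}$)
$- \frac{106994}{G{\left(-330 \right)}} + \frac{\left(-1\right) 351000}{u{\left(-108 \right)}} = - \frac{106994}{1 + \frac{1}{49} \left(-330\right)} + \frac{\left(-1\right) 351000}{\frac{236}{91} \frac{1}{-108}} = - \frac{106994}{1 - \frac{330}{49}} - \frac{351000}{\frac{236}{91} \left(- \frac{1}{108}\right)} = - \frac{106994}{- \frac{281}{49}} - \frac{351000}{- \frac{59}{2457}} = \left(-106994\right) \left(- \frac{49}{281}\right) - - \frac{862407000}{59} = \frac{5242706}{281} + \frac{862407000}{59} = \frac{242645686654}{16579}$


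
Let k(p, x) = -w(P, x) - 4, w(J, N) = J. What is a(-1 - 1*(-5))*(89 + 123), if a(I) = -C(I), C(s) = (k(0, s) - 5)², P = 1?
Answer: -21200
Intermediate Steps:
k(p, x) = -5 (k(p, x) = -1*1 - 4 = -1 - 4 = -5)
C(s) = 100 (C(s) = (-5 - 5)² = (-10)² = 100)
a(I) = -100 (a(I) = -1*100 = -100)
a(-1 - 1*(-5))*(89 + 123) = -100*(89 + 123) = -100*212 = -21200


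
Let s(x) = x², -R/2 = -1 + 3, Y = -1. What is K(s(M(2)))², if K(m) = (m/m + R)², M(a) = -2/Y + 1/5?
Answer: 81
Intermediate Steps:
R = -4 (R = -2*(-1 + 3) = -2*2 = -4)
M(a) = 11/5 (M(a) = -2/(-1) + 1/5 = -2*(-1) + 1*(⅕) = 2 + ⅕ = 11/5)
K(m) = 9 (K(m) = (m/m - 4)² = (1 - 4)² = (-3)² = 9)
K(s(M(2)))² = 9² = 81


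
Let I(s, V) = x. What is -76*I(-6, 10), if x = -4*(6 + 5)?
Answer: 3344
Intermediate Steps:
x = -44 (x = -4*11 = -44)
I(s, V) = -44
-76*I(-6, 10) = -76*(-44) = 3344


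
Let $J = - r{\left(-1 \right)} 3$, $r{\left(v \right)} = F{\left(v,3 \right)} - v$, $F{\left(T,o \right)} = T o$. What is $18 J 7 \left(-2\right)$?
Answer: $-1512$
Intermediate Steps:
$r{\left(v \right)} = 2 v$ ($r{\left(v \right)} = v 3 - v = 3 v - v = 2 v$)
$J = 6$ ($J = - 2 \left(-1\right) 3 = \left(-1\right) \left(-2\right) 3 = 2 \cdot 3 = 6$)
$18 J 7 \left(-2\right) = 18 \cdot 6 \cdot 7 \left(-2\right) = 108 \left(-14\right) = -1512$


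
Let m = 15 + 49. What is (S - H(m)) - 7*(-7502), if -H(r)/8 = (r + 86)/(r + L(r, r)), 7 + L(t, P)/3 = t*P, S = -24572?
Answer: 344554002/12331 ≈ 27942.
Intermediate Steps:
m = 64
L(t, P) = -21 + 3*P*t (L(t, P) = -21 + 3*(t*P) = -21 + 3*(P*t) = -21 + 3*P*t)
H(r) = -8*(86 + r)/(-21 + r + 3*r**2) (H(r) = -8*(r + 86)/(r + (-21 + 3*r*r)) = -8*(86 + r)/(r + (-21 + 3*r**2)) = -8*(86 + r)/(-21 + r + 3*r**2))
(S - H(m)) - 7*(-7502) = (-24572 - 8*(-86 - 1*64)/(-21 + 64 + 3*64**2)) - 7*(-7502) = (-24572 - 8*(-86 - 64)/(-21 + 64 + 3*4096)) - 1*(-52514) = (-24572 - 8*(-150)/(-21 + 64 + 12288)) + 52514 = (-24572 - 8*(-150)/12331) + 52514 = (-24572 - 1*(-1200/12331)) + 52514 = (-24572 + 1200/12331) + 52514 = -302996132/12331 + 52514 = 344554002/12331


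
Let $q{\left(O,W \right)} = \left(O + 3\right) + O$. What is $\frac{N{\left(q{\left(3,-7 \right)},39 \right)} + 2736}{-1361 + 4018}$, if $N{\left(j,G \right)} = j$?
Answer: $\frac{2745}{2657} \approx 1.0331$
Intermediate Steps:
$q{\left(O,W \right)} = 3 + 2 O$ ($q{\left(O,W \right)} = \left(3 + O\right) + O = 3 + 2 O$)
$\frac{N{\left(q{\left(3,-7 \right)},39 \right)} + 2736}{-1361 + 4018} = \frac{\left(3 + 2 \cdot 3\right) + 2736}{-1361 + 4018} = \frac{\left(3 + 6\right) + 2736}{2657} = \left(9 + 2736\right) \frac{1}{2657} = 2745 \cdot \frac{1}{2657} = \frac{2745}{2657}$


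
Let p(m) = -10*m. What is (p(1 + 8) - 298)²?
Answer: 150544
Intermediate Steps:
(p(1 + 8) - 298)² = (-10*(1 + 8) - 298)² = (-10*9 - 298)² = (-90 - 298)² = (-388)² = 150544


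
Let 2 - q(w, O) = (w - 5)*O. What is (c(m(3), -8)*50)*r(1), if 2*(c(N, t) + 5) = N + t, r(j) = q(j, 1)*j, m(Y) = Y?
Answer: -2250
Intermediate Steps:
q(w, O) = 2 - O*(-5 + w) (q(w, O) = 2 - (w - 5)*O = 2 - (-5 + w)*O = 2 - O*(-5 + w))
r(j) = j*(7 - j) (r(j) = (2 + 5*1 - 1*1*j)*j = (2 + 5 - j)*j = (7 - j)*j = j*(7 - j))
c(N, t) = -5 + N/2 + t/2 (c(N, t) = -5 + (N + t)/2 = -5 + (N/2 + t/2) = -5 + N/2 + t/2)
(c(m(3), -8)*50)*r(1) = ((-5 + (½)*3 + (½)*(-8))*50)*(1*(7 - 1*1)) = ((-5 + 3/2 - 4)*50)*(1*(7 - 1)) = (-15/2*50)*(1*6) = -375*6 = -2250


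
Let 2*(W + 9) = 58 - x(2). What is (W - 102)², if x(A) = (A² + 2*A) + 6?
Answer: 7921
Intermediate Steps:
x(A) = 6 + A² + 2*A
W = 13 (W = -9 + (58 - (6 + 2² + 2*2))/2 = -9 + (58 - (6 + 4 + 4))/2 = -9 + (58 - 1*14)/2 = -9 + (58 - 14)/2 = -9 + (½)*44 = -9 + 22 = 13)
(W - 102)² = (13 - 102)² = (-89)² = 7921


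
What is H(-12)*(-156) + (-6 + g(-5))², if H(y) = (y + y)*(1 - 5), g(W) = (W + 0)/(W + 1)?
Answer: -239255/16 ≈ -14953.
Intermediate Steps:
g(W) = W/(1 + W)
H(y) = -8*y (H(y) = (2*y)*(-4) = -8*y)
H(-12)*(-156) + (-6 + g(-5))² = -8*(-12)*(-156) + (-6 - 5/(1 - 5))² = 96*(-156) + (-6 - 5/(-4))² = -14976 + (-6 - 5*(-¼))² = -14976 + (-6 + 5/4)² = -14976 + (-19/4)² = -14976 + 361/16 = -239255/16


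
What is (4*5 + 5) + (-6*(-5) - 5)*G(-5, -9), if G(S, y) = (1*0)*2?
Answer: 25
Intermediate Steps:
G(S, y) = 0 (G(S, y) = 0*2 = 0)
(4*5 + 5) + (-6*(-5) - 5)*G(-5, -9) = (4*5 + 5) + (-6*(-5) - 5)*0 = (20 + 5) + (30 - 5)*0 = 25 + 25*0 = 25 + 0 = 25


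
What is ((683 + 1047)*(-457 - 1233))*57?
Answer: -166650900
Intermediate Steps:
((683 + 1047)*(-457 - 1233))*57 = (1730*(-1690))*57 = -2923700*57 = -166650900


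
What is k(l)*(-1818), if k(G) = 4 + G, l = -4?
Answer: 0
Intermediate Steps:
k(l)*(-1818) = (4 - 4)*(-1818) = 0*(-1818) = 0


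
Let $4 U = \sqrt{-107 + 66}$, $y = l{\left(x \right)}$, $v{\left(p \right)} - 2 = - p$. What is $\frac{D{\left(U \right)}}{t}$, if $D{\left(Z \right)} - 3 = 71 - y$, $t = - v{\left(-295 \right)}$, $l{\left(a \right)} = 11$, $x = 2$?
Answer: $- \frac{7}{33} \approx -0.21212$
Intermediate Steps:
$v{\left(p \right)} = 2 - p$
$t = -297$ ($t = - (2 - -295) = - (2 + 295) = \left(-1\right) 297 = -297$)
$y = 11$
$U = \frac{i \sqrt{41}}{4}$ ($U = \frac{\sqrt{-107 + 66}}{4} = \frac{\sqrt{-41}}{4} = \frac{i \sqrt{41}}{4} \approx 1.6008 i$)
$D{\left(Z \right)} = 63$ ($D{\left(Z \right)} = 3 + \left(71 - 11\right) = 3 + 60 = 63$)
$\frac{D{\left(U \right)}}{t} = \frac{63}{-297} = 63 \left(- \frac{1}{297}\right) = - \frac{7}{33}$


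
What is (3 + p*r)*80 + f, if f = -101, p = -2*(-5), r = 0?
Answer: 139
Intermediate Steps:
p = 10
(3 + p*r)*80 + f = (3 + 10*0)*80 - 101 = (3 + 0)*80 - 101 = 3*80 - 101 = 240 - 101 = 139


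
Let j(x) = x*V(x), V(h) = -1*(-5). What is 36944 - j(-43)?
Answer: 37159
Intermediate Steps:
V(h) = 5
j(x) = 5*x (j(x) = x*5 = 5*x)
36944 - j(-43) = 36944 - 5*(-43) = 36944 - 1*(-215) = 36944 + 215 = 37159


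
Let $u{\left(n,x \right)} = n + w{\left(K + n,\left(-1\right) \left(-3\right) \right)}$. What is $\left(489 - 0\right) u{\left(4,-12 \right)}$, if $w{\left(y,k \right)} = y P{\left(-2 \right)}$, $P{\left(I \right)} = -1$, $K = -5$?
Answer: $2445$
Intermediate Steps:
$w{\left(y,k \right)} = - y$ ($w{\left(y,k \right)} = y \left(-1\right) = - y$)
$u{\left(n,x \right)} = 5$ ($u{\left(n,x \right)} = n - \left(-5 + n\right) = 5$)
$\left(489 - 0\right) u{\left(4,-12 \right)} = \left(489 - 0\right) 5 = \left(489 + 0\right) 5 = 489 \cdot 5 = 2445$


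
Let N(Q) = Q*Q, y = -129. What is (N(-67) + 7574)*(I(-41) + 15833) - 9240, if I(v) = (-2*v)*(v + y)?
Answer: 22826019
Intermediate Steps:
I(v) = -2*v*(-129 + v) (I(v) = (-2*v)*(v - 129) = (-2*v)*(-129 + v) = -2*v*(-129 + v))
N(Q) = Q**2
(N(-67) + 7574)*(I(-41) + 15833) - 9240 = ((-67)**2 + 7574)*(2*(-41)*(129 - 1*(-41)) + 15833) - 9240 = (4489 + 7574)*(2*(-41)*(129 + 41) + 15833) - 9240 = 12063*(2*(-41)*170 + 15833) - 9240 = 12063*(-13940 + 15833) - 9240 = 12063*1893 - 9240 = 22835259 - 9240 = 22826019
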